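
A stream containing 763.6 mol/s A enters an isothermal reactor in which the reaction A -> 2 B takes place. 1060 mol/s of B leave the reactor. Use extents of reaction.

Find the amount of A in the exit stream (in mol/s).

For B: n = n₀ + 2ξ → 1060 = 0 + 2ξ, giving ξ = 530 mol/s.
Outlet amounts (n = n₀ + ν ξ):
  A: 763.6 − 1(530) = 233.6
  B: 0 + 2(530) = 1060

234 mol/s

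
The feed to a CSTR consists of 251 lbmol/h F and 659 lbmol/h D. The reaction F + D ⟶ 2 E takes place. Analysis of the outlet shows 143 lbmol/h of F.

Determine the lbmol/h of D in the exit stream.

For F: n = n₀ − 1ξ → 143 = 251 − 1ξ, giving ξ = 108 lbmol/h.
Outlet amounts (n = n₀ + ν ξ):
  F: 251 − 1(108) = 143
  D: 659 − 1(108) = 551
  E: 0 + 2(108) = 216

551 lbmol/h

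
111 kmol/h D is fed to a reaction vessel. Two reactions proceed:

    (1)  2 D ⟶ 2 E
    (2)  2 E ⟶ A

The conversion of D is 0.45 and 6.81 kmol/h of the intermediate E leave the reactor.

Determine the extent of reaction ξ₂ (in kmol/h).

ξ₂ = 21.6 kmol/h

Conversion of D: D consumed = 2ξ₁ = 0.45 × 111 → ξ₁ = 24.98 kmol/h.
E balance: n_E = 0 + 2ξ₁ − 2ξ₂ = 6.81 → ξ₂ = (2·24.98 − 6.81)/2 = 21.57 kmol/h.
Outlet amounts (n = n₀ + Σ ν·ξ):
  D: 111 − 2(24.98) = 61.05
  E: 0 + 2(24.98) − 2(21.57) = 6.81
  A: 0 + 1(21.57) = 21.57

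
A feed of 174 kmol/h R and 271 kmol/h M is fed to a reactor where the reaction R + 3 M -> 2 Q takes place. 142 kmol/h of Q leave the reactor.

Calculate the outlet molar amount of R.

For Q: n = n₀ + 2ξ → 142 = 0 + 2ξ, giving ξ = 71 kmol/h.
Outlet amounts (n = n₀ + ν ξ):
  R: 174 − 1(71) = 103
  M: 271 − 3(71) = 58
  Q: 0 + 2(71) = 142

103 kmol/h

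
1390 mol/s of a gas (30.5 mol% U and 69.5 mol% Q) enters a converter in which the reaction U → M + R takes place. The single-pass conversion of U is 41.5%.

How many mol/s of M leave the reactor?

176 mol/s

U reacted = 0.415 × 423.9 = 175.9 mol/s; ν_U = −1, so ξ = 175.9/1 = 175.9 mol/s.
Outlet amounts (n = n₀ + ν ξ):
  U: 423.9 − 1(175.9) = 248
  M: 0 + 1(175.9) = 175.9
  R: 0 + 1(175.9) = 175.9
  Q: 966 (inert)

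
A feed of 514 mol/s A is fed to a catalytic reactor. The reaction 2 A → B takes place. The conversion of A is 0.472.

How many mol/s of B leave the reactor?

121 mol/s

A reacted = 0.472 × 514 = 242.6 mol/s; ν_A = −2, so ξ = 242.6/2 = 121.3 mol/s.
Outlet amounts (n = n₀ + ν ξ):
  A: 514 − 2(121.3) = 271.4
  B: 0 + 1(121.3) = 121.3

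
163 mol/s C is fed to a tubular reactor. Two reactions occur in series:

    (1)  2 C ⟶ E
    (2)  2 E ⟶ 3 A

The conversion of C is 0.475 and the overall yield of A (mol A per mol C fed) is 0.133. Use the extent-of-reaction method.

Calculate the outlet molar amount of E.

Conversion of C: C consumed = 2ξ₁ = 0.475 × 163 → ξ₁ = 38.71 mol/s.
Yield of A: 3ξ₂ / 163 = 0.133 → ξ₂ = 7.226 mol/s.
Outlet amounts (n = n₀ + Σ ν·ξ):
  C: 163 − 2(38.71) = 85.58
  E: 0 + 1(38.71) − 2(7.226) = 24.26
  A: 0 + 3(7.226) = 21.68

24.3 mol/s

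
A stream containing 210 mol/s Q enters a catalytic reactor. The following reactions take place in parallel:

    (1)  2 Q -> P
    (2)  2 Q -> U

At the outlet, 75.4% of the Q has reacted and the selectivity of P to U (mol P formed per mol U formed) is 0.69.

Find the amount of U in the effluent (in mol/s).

46.8 mol/s

Conversion of Q: Q consumed = 0.754 × 210 = 158.3 mol/s = 2ξ₁ + 2ξ₂.
Selectivity: 1ξ₁ / (1ξ₂) = 0.69 → ξ₁ = 0.69 ξ₂.
Substitute: (2·0.69 + 2) ξ₂ = 158.3 → ξ₂ = 46.85 mol/s, ξ₁ = 32.32 mol/s.
Outlet amounts (n = n₀ + Σ ν·ξ):
  Q: 210 − 2(32.32) − 2(46.85) = 51.66
  P: 0 + 1(32.32) = 32.32
  U: 0 + 1(46.85) = 46.85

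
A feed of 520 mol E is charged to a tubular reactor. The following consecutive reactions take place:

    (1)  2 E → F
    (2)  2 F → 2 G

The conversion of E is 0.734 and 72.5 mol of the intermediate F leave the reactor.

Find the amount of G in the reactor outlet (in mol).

Conversion of E: E consumed = 2ξ₁ = 0.734 × 520 → ξ₁ = 190.8 mol.
F balance: n_F = 0 + 1ξ₁ − 2ξ₂ = 72.5 → ξ₂ = (1·190.8 − 72.5)/2 = 59.17 mol.
Outlet amounts (n = n₀ + Σ ν·ξ):
  E: 520 − 2(190.8) = 138.3
  F: 0 + 1(190.8) − 2(59.17) = 72.5
  G: 0 + 2(59.17) = 118.3

118 mol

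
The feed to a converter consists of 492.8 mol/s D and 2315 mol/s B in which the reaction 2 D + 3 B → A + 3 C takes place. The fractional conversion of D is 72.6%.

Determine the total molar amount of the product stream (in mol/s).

2630 mol/s

D reacted = 0.726 × 492.8 = 357.8 mol/s; ν_D = −2, so ξ = 357.8/2 = 178.9 mol/s.
Outlet amounts (n = n₀ + ν ξ):
  D: 492.8 − 2(178.9) = 135
  B: 2315 − 3(178.9) = 1778
  A: 0 + 1(178.9) = 178.9
  C: 0 + 3(178.9) = 536.7
Total out = 135 + 1778 + 178.9 + 536.7 = 2629 mol/s.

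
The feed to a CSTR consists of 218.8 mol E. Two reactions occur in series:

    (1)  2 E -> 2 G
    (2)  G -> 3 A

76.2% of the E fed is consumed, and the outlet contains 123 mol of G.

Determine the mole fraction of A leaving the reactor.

0.428

Conversion of E: E consumed = 2ξ₁ = 0.762 × 218.8 → ξ₁ = 83.36 mol.
G balance: n_G = 0 + 2ξ₁ − 1ξ₂ = 123 → ξ₂ = (2·83.36 − 123)/1 = 43.73 mol.
Outlet amounts (n = n₀ + Σ ν·ξ):
  E: 218.8 − 2(83.36) = 52.07
  G: 0 + 2(83.36) − 1(43.73) = 123
  A: 0 + 3(43.73) = 131.2
Total out = 306.3 mol; y_A = 131.2 / 306.3 = 0.4283.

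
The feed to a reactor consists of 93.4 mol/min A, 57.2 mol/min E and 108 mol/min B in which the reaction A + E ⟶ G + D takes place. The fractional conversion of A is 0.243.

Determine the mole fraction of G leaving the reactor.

A reacted = 0.243 × 93.4 = 22.7 mol/min; ν_A = −1, so ξ = 22.7/1 = 22.7 mol/min.
Outlet amounts (n = n₀ + ν ξ):
  A: 93.4 − 1(22.7) = 70.7
  E: 57.2 − 1(22.7) = 34.5
  G: 0 + 1(22.7) = 22.7
  D: 0 + 1(22.7) = 22.7
  B: 108 (inert)
Total out = 258.6 mol/min; y_G = 22.7 / 258.6 = 0.08777.

0.0878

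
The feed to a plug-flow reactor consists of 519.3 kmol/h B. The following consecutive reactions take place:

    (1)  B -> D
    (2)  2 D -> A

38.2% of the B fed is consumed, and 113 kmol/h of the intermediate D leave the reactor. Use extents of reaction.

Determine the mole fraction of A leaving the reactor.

Conversion of B: B consumed = 1ξ₁ = 0.382 × 519.3 → ξ₁ = 198.4 kmol/h.
D balance: n_D = 0 + 1ξ₁ − 2ξ₂ = 113 → ξ₂ = (1·198.4 − 113)/2 = 42.69 kmol/h.
Outlet amounts (n = n₀ + Σ ν·ξ):
  B: 519.3 − 1(198.4) = 320.9
  D: 0 + 1(198.4) − 2(42.69) = 113
  A: 0 + 1(42.69) = 42.69
Total out = 476.6 kmol/h; y_A = 42.69 / 476.6 = 0.08956.

0.0896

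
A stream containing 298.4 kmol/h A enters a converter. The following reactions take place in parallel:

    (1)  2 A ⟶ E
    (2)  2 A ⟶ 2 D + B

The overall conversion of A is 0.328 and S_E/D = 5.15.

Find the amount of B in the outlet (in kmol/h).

4.33 kmol/h

Conversion of A: A consumed = 0.328 × 298.4 = 97.88 kmol/h = 2ξ₁ + 2ξ₂.
Selectivity: 1ξ₁ / (2ξ₂) = 5.15 → ξ₁ = 10.3 ξ₂.
Substitute: (2·10.3 + 2) ξ₂ = 97.88 → ξ₂ = 4.331 kmol/h, ξ₁ = 44.61 kmol/h.
Outlet amounts (n = n₀ + Σ ν·ξ):
  A: 298.4 − 2(44.61) − 2(4.331) = 200.5
  E: 0 + 1(44.61) = 44.61
  D: 0 + 2(4.331) = 8.662
  B: 0 + 1(4.331) = 4.331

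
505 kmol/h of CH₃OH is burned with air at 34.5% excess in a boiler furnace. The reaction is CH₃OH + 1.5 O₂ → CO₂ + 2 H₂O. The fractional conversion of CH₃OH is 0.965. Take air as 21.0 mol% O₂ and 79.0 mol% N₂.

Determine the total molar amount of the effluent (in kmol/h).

5600 kmol/h

Stoichiometric O₂ = 1.5 × 505 = 757.5 kmol/h; O₂ fed = 757.5 × 1.345 = 1019 kmol/h.
N₂ fed = 1019 × 79/21 = 3833 kmol/h.
Fuel reacted = 0.965 × 505 → ξ = 487.3 kmol/h.
Outlet (n = n₀ + ν ξ):
  CH₃OH: 505 − 1(487.3) = 17.68
  O₂: 1019 − 1.5(487.3) = 287.9
  N₂: 3833 (inert)
  CO₂: 0 + 1(487.3) = 487.3
  H₂O: 0 + 2(487.3) = 974.6
Total out = 17.68 + 287.9 + 3833 + 487.3 + 974.6 = 5600 kmol/h.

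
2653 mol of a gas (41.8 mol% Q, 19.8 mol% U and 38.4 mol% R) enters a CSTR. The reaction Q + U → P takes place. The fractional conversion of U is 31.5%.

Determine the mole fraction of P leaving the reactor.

0.0665

U reacted = 0.315 × 525.3 = 165.5 mol; ν_U = −1, so ξ = 165.5/1 = 165.5 mol.
Outlet amounts (n = n₀ + ν ξ):
  Q: 1109 − 1(165.5) = 943.5
  U: 525.3 − 1(165.5) = 359.8
  P: 0 + 1(165.5) = 165.5
  R: 1019 (inert)
Total out = 2488 mol; y_P = 165.5 / 2488 = 0.06652.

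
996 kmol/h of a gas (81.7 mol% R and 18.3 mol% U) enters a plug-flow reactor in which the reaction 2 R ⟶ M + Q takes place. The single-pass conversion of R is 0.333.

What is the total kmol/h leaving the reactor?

996 kmol/h

R reacted = 0.333 × 813.7 = 271 kmol/h; ν_R = −2, so ξ = 271/2 = 135.5 kmol/h.
Outlet amounts (n = n₀ + ν ξ):
  R: 813.7 − 2(135.5) = 542.8
  M: 0 + 1(135.5) = 135.5
  Q: 0 + 1(135.5) = 135.5
  U: 182.3 (inert)
Total out = 542.8 + 135.5 + 135.5 + 182.3 = 996 kmol/h.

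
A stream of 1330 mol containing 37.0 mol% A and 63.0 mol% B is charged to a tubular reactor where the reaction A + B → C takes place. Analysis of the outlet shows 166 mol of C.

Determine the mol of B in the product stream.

672 mol

For C: n = n₀ + 1ξ → 166 = 0 + 1ξ, giving ξ = 166 mol.
Outlet amounts (n = n₀ + ν ξ):
  A: 492.1 − 1(166) = 326.1
  B: 837.9 − 1(166) = 671.9
  C: 0 + 1(166) = 166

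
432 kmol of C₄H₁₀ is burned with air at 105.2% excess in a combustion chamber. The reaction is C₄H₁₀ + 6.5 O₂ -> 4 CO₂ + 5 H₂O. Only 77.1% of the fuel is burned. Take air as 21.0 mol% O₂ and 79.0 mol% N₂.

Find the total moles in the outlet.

28400 kmol

Stoichiometric O₂ = 6.5 × 432 = 2808 kmol; O₂ fed = 2808 × 2.052 = 5762 kmol.
N₂ fed = 5762 × 79/21 = 21680 kmol.
Fuel reacted = 0.771 × 432 → ξ = 333.1 kmol.
Outlet (n = n₀ + ν ξ):
  C₄H₁₀: 432 − 1(333.1) = 98.93
  O₂: 5762 − 6.5(333.1) = 3597
  N₂: 21680 (inert)
  CO₂: 0 + 4(333.1) = 1332
  H₂O: 0 + 5(333.1) = 1665
Total out = 98.93 + 3597 + 21680 + 1332 + 1665 = 28370 kmol.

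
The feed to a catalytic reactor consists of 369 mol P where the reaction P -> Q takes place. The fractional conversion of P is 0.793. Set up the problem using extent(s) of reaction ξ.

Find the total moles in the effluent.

P reacted = 0.793 × 369 = 292.6 mol; ν_P = −1, so ξ = 292.6/1 = 292.6 mol.
Outlet amounts (n = n₀ + ν ξ):
  P: 369 − 1(292.6) = 76.38
  Q: 0 + 1(292.6) = 292.6
Total out = 76.38 + 292.6 = 369 mol.

369 mol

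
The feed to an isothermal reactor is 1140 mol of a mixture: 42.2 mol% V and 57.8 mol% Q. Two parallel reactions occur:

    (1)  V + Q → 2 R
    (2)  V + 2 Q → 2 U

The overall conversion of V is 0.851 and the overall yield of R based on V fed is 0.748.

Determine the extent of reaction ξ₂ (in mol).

ξ₂ = 229 mol

Yield of R: 2ξ₁ / 481.1 = 0.748 → ξ₁ = 179.9 mol.
Conversion of V: 1ξ₁ + 1ξ₂ = 0.851 × 481.1 = 409.4 → ξ₂ = 229.5 mol.
Outlet amounts (n = n₀ + Σ ν·ξ):
  V: 481.1 − 1(179.9) − 1(229.5) = 71.68
  Q: 658.9 − 1(179.9) − 2(229.5) = 20.05
  R: 0 + 2(179.9) = 359.8
  U: 0 + 2(229.5) = 459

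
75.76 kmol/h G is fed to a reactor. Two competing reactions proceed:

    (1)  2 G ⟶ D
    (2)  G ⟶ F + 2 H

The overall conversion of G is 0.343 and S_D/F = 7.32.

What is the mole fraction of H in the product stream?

Conversion of G: G consumed = 0.343 × 75.76 = 25.99 kmol/h = 2ξ₁ + 1ξ₂.
Selectivity: 1ξ₁ / (1ξ₂) = 7.32 → ξ₁ = 7.32 ξ₂.
Substitute: (2·7.32 + 1) ξ₂ = 25.99 → ξ₂ = 1.661 kmol/h, ξ₁ = 12.16 kmol/h.
Outlet amounts (n = n₀ + Σ ν·ξ):
  G: 75.76 − 2(12.16) − 1(1.661) = 49.77
  D: 0 + 1(12.16) = 12.16
  F: 0 + 1(1.661) = 1.661
  H: 0 + 2(1.661) = 3.323
Total out = 66.92 kmol/h; y_H = 3.323 / 66.92 = 0.04966.

0.0497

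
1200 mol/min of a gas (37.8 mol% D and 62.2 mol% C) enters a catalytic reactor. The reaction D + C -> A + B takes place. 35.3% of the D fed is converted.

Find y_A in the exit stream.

0.133

D reacted = 0.353 × 453.6 = 160.1 mol/min; ν_D = −1, so ξ = 160.1/1 = 160.1 mol/min.
Outlet amounts (n = n₀ + ν ξ):
  D: 453.6 − 1(160.1) = 293.5
  C: 746.4 − 1(160.1) = 586.3
  A: 0 + 1(160.1) = 160.1
  B: 0 + 1(160.1) = 160.1
Total out = 1200 mol/min; y_A = 160.1 / 1200 = 0.1334.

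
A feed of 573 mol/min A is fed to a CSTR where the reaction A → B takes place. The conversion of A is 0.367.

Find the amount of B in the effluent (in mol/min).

210 mol/min

A reacted = 0.367 × 573 = 210.3 mol/min; ν_A = −1, so ξ = 210.3/1 = 210.3 mol/min.
Outlet amounts (n = n₀ + ν ξ):
  A: 573 − 1(210.3) = 362.7
  B: 0 + 1(210.3) = 210.3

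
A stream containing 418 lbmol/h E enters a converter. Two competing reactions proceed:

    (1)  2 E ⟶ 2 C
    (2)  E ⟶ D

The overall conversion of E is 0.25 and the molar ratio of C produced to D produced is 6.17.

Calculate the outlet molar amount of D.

Conversion of E: E consumed = 0.25 × 418 = 104.5 lbmol/h = 2ξ₁ + 1ξ₂.
Selectivity: 2ξ₁ / (1ξ₂) = 6.17 → ξ₁ = 3.085 ξ₂.
Substitute: (2·3.085 + 1) ξ₂ = 104.5 → ξ₂ = 14.57 lbmol/h, ξ₁ = 44.96 lbmol/h.
Outlet amounts (n = n₀ + Σ ν·ξ):
  E: 418 − 2(44.96) − 1(14.57) = 313.5
  C: 0 + 2(44.96) = 89.93
  D: 0 + 1(14.57) = 14.57

14.6 lbmol/h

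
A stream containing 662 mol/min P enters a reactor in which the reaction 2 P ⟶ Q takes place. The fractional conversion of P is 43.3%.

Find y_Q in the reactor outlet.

0.276

P reacted = 0.433 × 662 = 286.6 mol/min; ν_P = −2, so ξ = 286.6/2 = 143.3 mol/min.
Outlet amounts (n = n₀ + ν ξ):
  P: 662 − 2(143.3) = 375.4
  Q: 0 + 1(143.3) = 143.3
Total out = 518.7 mol/min; y_Q = 143.3 / 518.7 = 0.2763.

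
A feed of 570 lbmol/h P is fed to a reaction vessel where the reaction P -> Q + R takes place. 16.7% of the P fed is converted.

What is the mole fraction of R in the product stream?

P reacted = 0.167 × 570 = 95.19 lbmol/h; ν_P = −1, so ξ = 95.19/1 = 95.19 lbmol/h.
Outlet amounts (n = n₀ + ν ξ):
  P: 570 − 1(95.19) = 474.8
  Q: 0 + 1(95.19) = 95.19
  R: 0 + 1(95.19) = 95.19
Total out = 665.2 lbmol/h; y_R = 95.19 / 665.2 = 0.1431.

0.143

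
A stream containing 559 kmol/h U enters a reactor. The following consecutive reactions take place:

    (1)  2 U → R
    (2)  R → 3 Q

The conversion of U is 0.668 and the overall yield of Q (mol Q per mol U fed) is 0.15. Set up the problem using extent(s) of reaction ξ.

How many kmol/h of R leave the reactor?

159 kmol/h

Conversion of U: U consumed = 2ξ₁ = 0.668 × 559 → ξ₁ = 186.7 kmol/h.
Yield of Q: 3ξ₂ / 559 = 0.15 → ξ₂ = 27.95 kmol/h.
Outlet amounts (n = n₀ + Σ ν·ξ):
  U: 559 − 2(186.7) = 185.6
  R: 0 + 1(186.7) − 1(27.95) = 158.8
  Q: 0 + 3(27.95) = 83.85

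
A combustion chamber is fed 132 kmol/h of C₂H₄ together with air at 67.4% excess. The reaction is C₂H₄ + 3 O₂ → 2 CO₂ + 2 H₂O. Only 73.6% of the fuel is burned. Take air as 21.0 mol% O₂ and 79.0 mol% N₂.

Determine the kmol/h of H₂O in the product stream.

194 kmol/h

Stoichiometric O₂ = 3 × 132 = 396 kmol/h; O₂ fed = 396 × 1.674 = 662.9 kmol/h.
N₂ fed = 662.9 × 79/21 = 2494 kmol/h.
Fuel reacted = 0.736 × 132 → ξ = 97.15 kmol/h.
Outlet (n = n₀ + ν ξ):
  C₂H₄: 132 − 1(97.15) = 34.85
  O₂: 662.9 − 3(97.15) = 371.4
  N₂: 2494 (inert)
  CO₂: 0 + 2(97.15) = 194.3
  H₂O: 0 + 2(97.15) = 194.3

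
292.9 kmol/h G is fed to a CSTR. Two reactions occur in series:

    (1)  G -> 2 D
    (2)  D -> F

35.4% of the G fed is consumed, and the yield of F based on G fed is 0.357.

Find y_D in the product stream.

Conversion of G: G consumed = 1ξ₁ = 0.354 × 292.9 → ξ₁ = 103.7 kmol/h.
Yield of F: 1ξ₂ / 292.9 = 0.357 → ξ₂ = 104.6 kmol/h.
Outlet amounts (n = n₀ + Σ ν·ξ):
  G: 292.9 − 1(103.7) = 189.2
  D: 0 + 2(103.7) − 1(104.6) = 102.8
  F: 0 + 1(104.6) = 104.6
Total out = 396.6 kmol/h; y_D = 102.8 / 396.6 = 0.2592.

0.259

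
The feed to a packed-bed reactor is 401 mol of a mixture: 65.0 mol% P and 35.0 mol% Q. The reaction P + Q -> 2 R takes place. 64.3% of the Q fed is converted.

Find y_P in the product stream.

0.425

Q reacted = 0.643 × 140.3 = 90.25 mol; ν_Q = −1, so ξ = 90.25/1 = 90.25 mol.
Outlet amounts (n = n₀ + ν ξ):
  P: 260.6 − 1(90.25) = 170.4
  Q: 140.3 − 1(90.25) = 50.1
  R: 0 + 2(90.25) = 180.5
Total out = 401 mol; y_P = 170.4 / 401 = 0.4249.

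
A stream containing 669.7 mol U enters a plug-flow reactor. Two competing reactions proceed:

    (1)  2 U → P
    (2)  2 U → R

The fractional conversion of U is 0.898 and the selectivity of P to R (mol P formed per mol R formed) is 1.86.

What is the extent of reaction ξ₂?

Conversion of U: U consumed = 0.898 × 669.7 = 601.4 mol = 2ξ₁ + 2ξ₂.
Selectivity: 1ξ₁ / (1ξ₂) = 1.86 → ξ₁ = 1.86 ξ₂.
Substitute: (2·1.86 + 2) ξ₂ = 601.4 → ξ₂ = 105.1 mol, ξ₁ = 195.6 mol.
Outlet amounts (n = n₀ + Σ ν·ξ):
  U: 669.7 − 2(195.6) − 2(105.1) = 68.31
  P: 0 + 1(195.6) = 195.6
  R: 0 + 1(105.1) = 105.1

ξ₂ = 105 mol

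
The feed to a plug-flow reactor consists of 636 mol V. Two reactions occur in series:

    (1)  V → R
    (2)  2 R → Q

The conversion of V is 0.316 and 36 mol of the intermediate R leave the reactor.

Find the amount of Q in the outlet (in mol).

Conversion of V: V consumed = 1ξ₁ = 0.316 × 636 → ξ₁ = 201 mol.
R balance: n_R = 0 + 1ξ₁ − 2ξ₂ = 36 → ξ₂ = (1·201 − 36)/2 = 82.49 mol.
Outlet amounts (n = n₀ + Σ ν·ξ):
  V: 636 − 1(201) = 435
  R: 0 + 1(201) − 2(82.49) = 36
  Q: 0 + 1(82.49) = 82.49

82.5 mol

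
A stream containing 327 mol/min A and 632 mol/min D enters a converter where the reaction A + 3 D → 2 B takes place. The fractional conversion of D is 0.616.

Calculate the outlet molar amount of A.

D reacted = 0.616 × 632 = 389.3 mol/min; ν_D = −3, so ξ = 389.3/3 = 129.8 mol/min.
Outlet amounts (n = n₀ + ν ξ):
  A: 327 − 1(129.8) = 197.2
  D: 632 − 3(129.8) = 242.7
  B: 0 + 2(129.8) = 259.5

197 mol/min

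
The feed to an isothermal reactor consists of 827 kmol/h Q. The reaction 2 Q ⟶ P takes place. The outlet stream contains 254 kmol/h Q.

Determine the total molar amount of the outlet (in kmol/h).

For Q: n = n₀ − 2ξ → 254 = 827 − 2ξ, giving ξ = 286.5 kmol/h.
Outlet amounts (n = n₀ + ν ξ):
  Q: 827 − 2(286.5) = 254
  P: 0 + 1(286.5) = 286.5
Total out = 254 + 286.5 = 540.5 kmol/h.

540 kmol/h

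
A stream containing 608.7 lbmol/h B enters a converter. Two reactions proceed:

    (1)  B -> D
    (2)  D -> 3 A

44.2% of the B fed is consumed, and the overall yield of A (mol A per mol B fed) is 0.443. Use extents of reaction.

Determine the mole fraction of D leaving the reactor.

0.227

Conversion of B: B consumed = 1ξ₁ = 0.442 × 608.7 → ξ₁ = 269 lbmol/h.
Yield of A: 3ξ₂ / 608.7 = 0.443 → ξ₂ = 89.88 lbmol/h.
Outlet amounts (n = n₀ + Σ ν·ξ):
  B: 608.7 − 1(269) = 339.7
  D: 0 + 1(269) − 1(89.88) = 179.2
  A: 0 + 3(89.88) = 269.7
Total out = 788.5 lbmol/h; y_D = 179.2 / 788.5 = 0.2272.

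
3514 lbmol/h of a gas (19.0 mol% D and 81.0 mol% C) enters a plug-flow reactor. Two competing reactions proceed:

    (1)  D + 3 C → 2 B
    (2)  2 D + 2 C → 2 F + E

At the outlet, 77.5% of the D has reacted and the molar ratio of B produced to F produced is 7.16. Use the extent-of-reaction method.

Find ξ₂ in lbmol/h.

Conversion of D: D consumed = 0.775 × 667.7 = 517.4 lbmol/h = 1ξ₁ + 2ξ₂.
Selectivity: 2ξ₁ / (2ξ₂) = 7.16 → ξ₁ = 7.16 ξ₂.
Substitute: (1·7.16 + 2) ξ₂ = 517.4 → ξ₂ = 56.49 lbmol/h, ξ₁ = 404.5 lbmol/h.
Outlet amounts (n = n₀ + Σ ν·ξ):
  D: 667.7 − 1(404.5) − 2(56.49) = 150.2
  C: 2846 − 3(404.5) − 2(56.49) = 1520
  B: 0 + 2(404.5) = 808.9
  F: 0 + 2(56.49) = 113
  E: 0 + 1(56.49) = 56.49

ξ₂ = 56.5 lbmol/h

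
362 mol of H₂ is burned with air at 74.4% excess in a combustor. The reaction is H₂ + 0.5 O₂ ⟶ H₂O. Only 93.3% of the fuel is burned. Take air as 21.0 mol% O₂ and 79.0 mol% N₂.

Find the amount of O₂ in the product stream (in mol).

147 mol

Stoichiometric O₂ = 0.5 × 362 = 181 mol; O₂ fed = 181 × 1.744 = 315.7 mol.
N₂ fed = 315.7 × 79/21 = 1187 mol.
Fuel reacted = 0.933 × 362 → ξ = 337.7 mol.
Outlet (n = n₀ + ν ξ):
  H₂: 362 − 1(337.7) = 24.25
  O₂: 315.7 − 0.5(337.7) = 146.8
  N₂: 1187 (inert)
  H₂O: 0 + 1(337.7) = 337.7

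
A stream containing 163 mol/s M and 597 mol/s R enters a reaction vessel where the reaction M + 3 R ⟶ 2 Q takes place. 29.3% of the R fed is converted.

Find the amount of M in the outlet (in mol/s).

105 mol/s

R reacted = 0.293 × 597 = 174.9 mol/s; ν_R = −3, so ξ = 174.9/3 = 58.31 mol/s.
Outlet amounts (n = n₀ + ν ξ):
  M: 163 − 1(58.31) = 104.7
  R: 597 − 3(58.31) = 422.1
  Q: 0 + 2(58.31) = 116.6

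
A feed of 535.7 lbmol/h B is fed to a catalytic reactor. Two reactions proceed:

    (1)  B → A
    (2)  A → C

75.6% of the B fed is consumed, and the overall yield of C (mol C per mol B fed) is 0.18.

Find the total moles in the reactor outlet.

Conversion of B: B consumed = 1ξ₁ = 0.756 × 535.7 → ξ₁ = 405 lbmol/h.
Yield of C: 1ξ₂ / 535.7 = 0.18 → ξ₂ = 96.43 lbmol/h.
Outlet amounts (n = n₀ + Σ ν·ξ):
  B: 535.7 − 1(405) = 130.7
  A: 0 + 1(405) − 1(96.43) = 308.6
  C: 0 + 1(96.43) = 96.43
Total out = 130.7 + 308.6 + 96.43 = 535.7 lbmol/h.

536 lbmol/h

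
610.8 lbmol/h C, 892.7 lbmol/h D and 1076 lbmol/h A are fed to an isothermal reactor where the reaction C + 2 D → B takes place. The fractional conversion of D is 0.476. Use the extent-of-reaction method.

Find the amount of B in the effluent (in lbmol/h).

D reacted = 0.476 × 892.7 = 424.9 lbmol/h; ν_D = −2, so ξ = 424.9/2 = 212.5 lbmol/h.
Outlet amounts (n = n₀ + ν ξ):
  C: 610.8 − 1(212.5) = 398.3
  D: 892.7 − 2(212.5) = 467.8
  B: 0 + 1(212.5) = 212.5
  A: 1076 (inert)

212 lbmol/h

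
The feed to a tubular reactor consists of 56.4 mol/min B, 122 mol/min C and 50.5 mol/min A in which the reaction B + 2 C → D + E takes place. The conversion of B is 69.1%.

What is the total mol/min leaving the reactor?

B reacted = 0.691 × 56.4 = 38.97 mol/min; ν_B = −1, so ξ = 38.97/1 = 38.97 mol/min.
Outlet amounts (n = n₀ + ν ξ):
  B: 56.4 − 1(38.97) = 17.43
  C: 122 − 2(38.97) = 44.06
  D: 0 + 1(38.97) = 38.97
  E: 0 + 1(38.97) = 38.97
  A: 50.5 (inert)
Total out = 17.43 + 44.06 + 38.97 + 38.97 + 50.5 = 189.9 mol/min.

190 mol/min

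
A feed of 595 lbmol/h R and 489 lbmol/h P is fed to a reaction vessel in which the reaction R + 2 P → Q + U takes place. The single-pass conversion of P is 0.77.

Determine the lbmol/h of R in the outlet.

P reacted = 0.77 × 489 = 376.5 lbmol/h; ν_P = −2, so ξ = 376.5/2 = 188.3 lbmol/h.
Outlet amounts (n = n₀ + ν ξ):
  R: 595 − 1(188.3) = 406.7
  P: 489 − 2(188.3) = 112.5
  Q: 0 + 1(188.3) = 188.3
  U: 0 + 1(188.3) = 188.3

407 lbmol/h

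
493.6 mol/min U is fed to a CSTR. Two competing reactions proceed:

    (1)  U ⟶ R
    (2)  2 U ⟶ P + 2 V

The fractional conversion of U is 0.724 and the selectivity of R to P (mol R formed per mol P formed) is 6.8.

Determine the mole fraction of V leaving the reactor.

Conversion of U: U consumed = 0.724 × 493.6 = 357.4 mol/min = 1ξ₁ + 2ξ₂.
Selectivity: 1ξ₁ / (1ξ₂) = 6.8 → ξ₁ = 6.8 ξ₂.
Substitute: (1·6.8 + 2) ξ₂ = 357.4 → ξ₂ = 40.61 mol/min, ξ₁ = 276.1 mol/min.
Outlet amounts (n = n₀ + Σ ν·ξ):
  U: 493.6 − 1(276.1) − 2(40.61) = 136.2
  R: 0 + 1(276.1) = 276.1
  P: 0 + 1(40.61) = 40.61
  V: 0 + 2(40.61) = 81.22
Total out = 534.2 mol/min; y_V = 81.22 / 534.2 = 0.152.

0.152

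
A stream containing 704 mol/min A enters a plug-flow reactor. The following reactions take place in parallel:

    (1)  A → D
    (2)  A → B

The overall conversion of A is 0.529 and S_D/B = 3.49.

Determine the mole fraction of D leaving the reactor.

Conversion of A: A consumed = 0.529 × 704 = 372.4 mol/min = 1ξ₁ + 1ξ₂.
Selectivity: 1ξ₁ / (1ξ₂) = 3.49 → ξ₁ = 3.49 ξ₂.
Substitute: (1·3.49 + 1) ξ₂ = 372.4 → ξ₂ = 82.94 mol/min, ξ₁ = 289.5 mol/min.
Outlet amounts (n = n₀ + Σ ν·ξ):
  A: 704 − 1(289.5) − 1(82.94) = 331.6
  D: 0 + 1(289.5) = 289.5
  B: 0 + 1(82.94) = 82.94
Total out = 704 mol/min; y_D = 289.5 / 704 = 0.4112.

0.411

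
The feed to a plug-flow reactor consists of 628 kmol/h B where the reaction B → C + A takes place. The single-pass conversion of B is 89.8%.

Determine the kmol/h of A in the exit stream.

B reacted = 0.898 × 628 = 563.9 kmol/h; ν_B = −1, so ξ = 563.9/1 = 563.9 kmol/h.
Outlet amounts (n = n₀ + ν ξ):
  B: 628 − 1(563.9) = 64.06
  C: 0 + 1(563.9) = 563.9
  A: 0 + 1(563.9) = 563.9

564 kmol/h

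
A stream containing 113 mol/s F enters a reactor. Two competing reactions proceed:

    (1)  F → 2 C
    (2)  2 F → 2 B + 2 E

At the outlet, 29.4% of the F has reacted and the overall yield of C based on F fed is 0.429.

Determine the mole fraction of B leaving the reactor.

0.0614

Yield of C: 2ξ₁ / 113 = 0.429 → ξ₁ = 24.24 mol/s.
Conversion of F: 1ξ₁ + 2ξ₂ = 0.294 × 113 = 33.22 → ξ₂ = 4.492 mol/s.
Outlet amounts (n = n₀ + Σ ν·ξ):
  F: 113 − 1(24.24) − 2(4.492) = 79.78
  C: 0 + 2(24.24) = 48.48
  B: 0 + 2(4.492) = 8.984
  E: 0 + 2(4.492) = 8.984
Total out = 146.2 mol/s; y_B = 8.984 / 146.2 = 0.06144.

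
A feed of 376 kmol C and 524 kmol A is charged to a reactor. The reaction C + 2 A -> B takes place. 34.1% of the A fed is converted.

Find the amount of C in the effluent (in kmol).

287 kmol

A reacted = 0.341 × 524 = 178.7 kmol; ν_A = −2, so ξ = 178.7/2 = 89.34 kmol.
Outlet amounts (n = n₀ + ν ξ):
  C: 376 − 1(89.34) = 286.7
  A: 524 − 2(89.34) = 345.3
  B: 0 + 1(89.34) = 89.34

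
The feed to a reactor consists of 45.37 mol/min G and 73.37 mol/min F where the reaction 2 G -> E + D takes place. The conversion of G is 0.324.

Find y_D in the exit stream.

0.0619

G reacted = 0.324 × 45.37 = 14.7 mol/min; ν_G = −2, so ξ = 14.7/2 = 7.35 mol/min.
Outlet amounts (n = n₀ + ν ξ):
  G: 45.37 − 2(7.35) = 30.67
  E: 0 + 1(7.35) = 7.35
  D: 0 + 1(7.35) = 7.35
  F: 73.37 (inert)
Total out = 118.7 mol/min; y_D = 7.35 / 118.7 = 0.0619.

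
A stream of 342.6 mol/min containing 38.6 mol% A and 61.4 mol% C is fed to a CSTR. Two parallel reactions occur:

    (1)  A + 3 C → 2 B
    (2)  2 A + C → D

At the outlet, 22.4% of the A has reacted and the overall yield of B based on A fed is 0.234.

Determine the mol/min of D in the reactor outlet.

Yield of B: 2ξ₁ / 132.2 = 0.234 → ξ₁ = 15.47 mol/min.
Conversion of A: 1ξ₁ + 2ξ₂ = 0.224 × 132.2 = 29.62 → ξ₂ = 7.075 mol/min.
Outlet amounts (n = n₀ + Σ ν·ξ):
  A: 132.2 − 1(15.47) − 2(7.075) = 102.6
  C: 210.4 − 3(15.47) − 1(7.075) = 156.9
  B: 0 + 2(15.47) = 30.95
  D: 0 + 1(7.075) = 7.075

7.08 mol/min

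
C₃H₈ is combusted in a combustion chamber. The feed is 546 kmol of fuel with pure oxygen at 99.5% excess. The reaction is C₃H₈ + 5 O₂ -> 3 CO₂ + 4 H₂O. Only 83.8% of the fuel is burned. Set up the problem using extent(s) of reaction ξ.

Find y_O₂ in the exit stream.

0.49

Stoichiometric O₂ = 5 × 546 = 2730 kmol; O₂ fed = 2730 × 1.995 = 5446 kmol.
Fuel reacted = 0.838 × 546 → ξ = 457.5 kmol.
Outlet (n = n₀ + ν ξ):
  C₃H₈: 546 − 1(457.5) = 88.45
  O₂: 5446 − 5(457.5) = 3159
  CO₂: 0 + 3(457.5) = 1373
  H₂O: 0 + 4(457.5) = 1830
Total out = 6450 kmol; y_O₂ = 3159 / 6450 = 0.4897.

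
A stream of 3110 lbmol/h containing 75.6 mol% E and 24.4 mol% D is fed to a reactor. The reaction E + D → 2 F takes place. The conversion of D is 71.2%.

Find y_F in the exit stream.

0.347

D reacted = 0.712 × 758.8 = 540.3 lbmol/h; ν_D = −1, so ξ = 540.3/1 = 540.3 lbmol/h.
Outlet amounts (n = n₀ + ν ξ):
  E: 2351 − 1(540.3) = 1811
  D: 758.8 − 1(540.3) = 218.5
  F: 0 + 2(540.3) = 1081
Total out = 3110 lbmol/h; y_F = 1081 / 3110 = 0.3475.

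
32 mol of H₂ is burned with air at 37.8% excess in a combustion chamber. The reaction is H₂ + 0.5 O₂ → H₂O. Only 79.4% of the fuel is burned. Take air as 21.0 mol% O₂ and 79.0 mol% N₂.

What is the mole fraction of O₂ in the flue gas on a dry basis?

0.0945

Stoichiometric O₂ = 0.5 × 32 = 16 mol; O₂ fed = 16 × 1.378 = 22.05 mol.
N₂ fed = 22.05 × 79/21 = 82.94 mol.
Fuel reacted = 0.794 × 32 → ξ = 25.41 mol.
Outlet (n = n₀ + ν ξ):
  H₂: 32 − 1(25.41) = 6.592
  O₂: 22.05 − 0.5(25.41) = 9.344
  N₂: 82.94 (inert)
  H₂O: 0 + 1(25.41) = 25.41
Dry total = 98.88 mol; y_O₂ (dry) = 9.344 / 98.88 = 0.0945.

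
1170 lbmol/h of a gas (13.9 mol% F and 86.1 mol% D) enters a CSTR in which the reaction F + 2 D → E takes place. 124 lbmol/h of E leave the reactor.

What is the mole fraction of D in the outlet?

For E: n = n₀ + 1ξ → 124 = 0 + 1ξ, giving ξ = 124 lbmol/h.
Outlet amounts (n = n₀ + ν ξ):
  F: 162.6 − 1(124) = 38.63
  D: 1007 − 2(124) = 759.4
  E: 0 + 1(124) = 124
Total out = 922 lbmol/h; y_D = 759.4 / 922 = 0.8236.

0.824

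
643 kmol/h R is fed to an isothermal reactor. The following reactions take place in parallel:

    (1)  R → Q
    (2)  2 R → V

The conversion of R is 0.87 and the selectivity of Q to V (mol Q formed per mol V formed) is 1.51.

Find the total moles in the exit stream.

Conversion of R: R consumed = 0.87 × 643 = 559.4 kmol/h = 1ξ₁ + 2ξ₂.
Selectivity: 1ξ₁ / (1ξ₂) = 1.51 → ξ₁ = 1.51 ξ₂.
Substitute: (1·1.51 + 2) ξ₂ = 559.4 → ξ₂ = 159.4 kmol/h, ξ₁ = 240.7 kmol/h.
Outlet amounts (n = n₀ + Σ ν·ξ):
  R: 643 − 1(240.7) − 2(159.4) = 83.59
  Q: 0 + 1(240.7) = 240.7
  V: 0 + 1(159.4) = 159.4
Total out = 83.59 + 240.7 + 159.4 = 483.6 kmol/h.

484 kmol/h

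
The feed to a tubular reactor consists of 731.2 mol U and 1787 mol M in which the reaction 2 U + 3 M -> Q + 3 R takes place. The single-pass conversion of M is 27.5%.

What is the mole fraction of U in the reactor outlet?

M reacted = 0.275 × 1787 = 491.4 mol; ν_M = −3, so ξ = 491.4/3 = 163.8 mol.
Outlet amounts (n = n₀ + ν ξ):
  U: 731.2 − 2(163.8) = 403.6
  M: 1787 − 3(163.8) = 1296
  Q: 0 + 1(163.8) = 163.8
  R: 0 + 3(163.8) = 491.4
Total out = 2354 mol; y_U = 403.6 / 2354 = 0.1714.

0.171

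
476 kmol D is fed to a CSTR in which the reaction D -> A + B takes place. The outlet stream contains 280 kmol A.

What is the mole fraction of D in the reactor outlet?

0.259

For A: n = n₀ + 1ξ → 280 = 0 + 1ξ, giving ξ = 280 kmol.
Outlet amounts (n = n₀ + ν ξ):
  D: 476 − 1(280) = 196
  A: 0 + 1(280) = 280
  B: 0 + 1(280) = 280
Total out = 756 kmol; y_D = 196 / 756 = 0.2593.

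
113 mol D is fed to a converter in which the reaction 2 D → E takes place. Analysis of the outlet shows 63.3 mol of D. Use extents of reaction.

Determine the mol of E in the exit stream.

24.9 mol

For D: n = n₀ − 2ξ → 63.3 = 113 − 2ξ, giving ξ = 24.85 mol.
Outlet amounts (n = n₀ + ν ξ):
  D: 113 − 2(24.85) = 63.3
  E: 0 + 1(24.85) = 24.85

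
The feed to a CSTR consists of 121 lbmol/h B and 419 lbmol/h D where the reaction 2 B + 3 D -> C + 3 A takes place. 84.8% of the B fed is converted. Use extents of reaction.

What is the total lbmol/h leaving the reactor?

489 lbmol/h

B reacted = 0.848 × 121 = 102.6 lbmol/h; ν_B = −2, so ξ = 102.6/2 = 51.3 lbmol/h.
Outlet amounts (n = n₀ + ν ξ):
  B: 121 − 2(51.3) = 18.39
  D: 419 − 3(51.3) = 265.1
  C: 0 + 1(51.3) = 51.3
  A: 0 + 3(51.3) = 153.9
Total out = 18.39 + 265.1 + 51.3 + 153.9 = 488.7 lbmol/h.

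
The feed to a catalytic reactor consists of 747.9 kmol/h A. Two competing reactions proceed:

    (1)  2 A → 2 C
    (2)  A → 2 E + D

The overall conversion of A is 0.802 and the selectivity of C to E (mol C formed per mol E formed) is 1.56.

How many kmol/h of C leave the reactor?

Conversion of A: A consumed = 0.802 × 747.9 = 599.8 kmol/h = 2ξ₁ + 1ξ₂.
Selectivity: 2ξ₁ / (2ξ₂) = 1.56 → ξ₁ = 1.56 ξ₂.
Substitute: (2·1.56 + 1) ξ₂ = 599.8 → ξ₂ = 145.6 kmol/h, ξ₁ = 227.1 kmol/h.
Outlet amounts (n = n₀ + Σ ν·ξ):
  A: 747.9 − 2(227.1) − 1(145.6) = 148.1
  C: 0 + 2(227.1) = 454.2
  E: 0 + 2(145.6) = 291.2
  D: 0 + 1(145.6) = 145.6

454 kmol/h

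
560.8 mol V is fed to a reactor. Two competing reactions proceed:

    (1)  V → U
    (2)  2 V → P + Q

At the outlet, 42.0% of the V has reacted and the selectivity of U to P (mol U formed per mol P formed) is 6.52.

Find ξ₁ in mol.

Conversion of V: V consumed = 0.42 × 560.8 = 235.5 mol = 1ξ₁ + 2ξ₂.
Selectivity: 1ξ₁ / (1ξ₂) = 6.52 → ξ₁ = 6.52 ξ₂.
Substitute: (1·6.52 + 2) ξ₂ = 235.5 → ξ₂ = 27.65 mol, ξ₁ = 180.2 mol.
Outlet amounts (n = n₀ + Σ ν·ξ):
  V: 560.8 − 1(180.2) − 2(27.65) = 325.3
  U: 0 + 1(180.2) = 180.2
  P: 0 + 1(27.65) = 27.65
  Q: 0 + 1(27.65) = 27.65

ξ₁ = 180 mol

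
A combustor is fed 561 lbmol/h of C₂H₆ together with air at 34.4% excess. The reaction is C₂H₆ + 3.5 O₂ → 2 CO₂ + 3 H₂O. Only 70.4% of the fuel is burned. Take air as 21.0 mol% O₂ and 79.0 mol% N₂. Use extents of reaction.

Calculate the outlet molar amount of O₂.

1260 lbmol/h

Stoichiometric O₂ = 3.5 × 561 = 1964 lbmol/h; O₂ fed = 1964 × 1.344 = 2639 lbmol/h.
N₂ fed = 2639 × 79/21 = 9927 lbmol/h.
Fuel reacted = 0.704 × 561 → ξ = 394.9 lbmol/h.
Outlet (n = n₀ + ν ξ):
  C₂H₆: 561 − 1(394.9) = 166.1
  O₂: 2639 − 3.5(394.9) = 1257
  N₂: 9927 (inert)
  CO₂: 0 + 2(394.9) = 789.9
  H₂O: 0 + 3(394.9) = 1185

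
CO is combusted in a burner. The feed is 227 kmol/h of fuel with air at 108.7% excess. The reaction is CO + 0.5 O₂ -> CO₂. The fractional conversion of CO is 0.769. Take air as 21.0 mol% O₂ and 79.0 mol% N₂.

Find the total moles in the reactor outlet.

1270 kmol/h

Stoichiometric O₂ = 0.5 × 227 = 113.5 kmol/h; O₂ fed = 113.5 × 2.087 = 236.9 kmol/h.
N₂ fed = 236.9 × 79/21 = 891.1 kmol/h.
Fuel reacted = 0.769 × 227 → ξ = 174.6 kmol/h.
Outlet (n = n₀ + ν ξ):
  CO: 227 − 1(174.6) = 52.44
  O₂: 236.9 − 0.5(174.6) = 149.6
  N₂: 891.1 (inert)
  CO₂: 0 + 1(174.6) = 174.6
Total out = 52.44 + 149.6 + 891.1 + 174.6 = 1268 kmol/h.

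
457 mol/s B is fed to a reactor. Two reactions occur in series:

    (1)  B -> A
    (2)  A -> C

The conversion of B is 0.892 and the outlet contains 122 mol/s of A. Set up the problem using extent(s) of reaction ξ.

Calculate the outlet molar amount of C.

Conversion of B: B consumed = 1ξ₁ = 0.892 × 457 → ξ₁ = 407.6 mol/s.
A balance: n_A = 0 + 1ξ₁ − 1ξ₂ = 122 → ξ₂ = (1·407.6 − 122)/1 = 285.6 mol/s.
Outlet amounts (n = n₀ + Σ ν·ξ):
  B: 457 − 1(407.6) = 49.36
  A: 0 + 1(407.6) − 1(285.6) = 122
  C: 0 + 1(285.6) = 285.6

286 mol/s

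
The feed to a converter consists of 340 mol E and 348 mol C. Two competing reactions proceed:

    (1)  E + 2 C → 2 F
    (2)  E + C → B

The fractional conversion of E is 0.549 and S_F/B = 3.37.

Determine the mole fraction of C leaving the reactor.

0.0882

Conversion of E: E consumed = 0.549 × 340 = 186.7 mol = 1ξ₁ + 1ξ₂.
Selectivity: 2ξ₁ / (1ξ₂) = 3.37 → ξ₁ = 1.685 ξ₂.
Substitute: (1·1.685 + 1) ξ₂ = 186.7 → ξ₂ = 69.52 mol, ξ₁ = 117.1 mol.
Outlet amounts (n = n₀ + Σ ν·ξ):
  E: 340 − 1(117.1) − 1(69.52) = 153.3
  C: 348 − 2(117.1) − 1(69.52) = 44.2
  F: 0 + 2(117.1) = 234.3
  B: 0 + 1(69.52) = 69.52
Total out = 501.3 mol; y_C = 44.2 / 501.3 = 0.08816.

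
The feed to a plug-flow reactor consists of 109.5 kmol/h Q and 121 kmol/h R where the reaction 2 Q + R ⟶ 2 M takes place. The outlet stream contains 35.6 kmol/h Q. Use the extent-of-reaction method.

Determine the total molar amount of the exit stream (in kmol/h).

194 kmol/h

For Q: n = n₀ − 2ξ → 35.6 = 109.5 − 2ξ, giving ξ = 36.95 kmol/h.
Outlet amounts (n = n₀ + ν ξ):
  Q: 109.5 − 2(36.95) = 35.6
  R: 121 − 1(36.95) = 84.05
  M: 0 + 2(36.95) = 73.9
Total out = 35.6 + 84.05 + 73.9 = 193.6 kmol/h.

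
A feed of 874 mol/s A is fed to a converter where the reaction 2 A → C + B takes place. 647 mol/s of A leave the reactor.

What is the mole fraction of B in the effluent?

For A: n = n₀ − 2ξ → 647 = 874 − 2ξ, giving ξ = 113.5 mol/s.
Outlet amounts (n = n₀ + ν ξ):
  A: 874 − 2(113.5) = 647
  C: 0 + 1(113.5) = 113.5
  B: 0 + 1(113.5) = 113.5
Total out = 874 mol/s; y_B = 113.5 / 874 = 0.1299.

0.13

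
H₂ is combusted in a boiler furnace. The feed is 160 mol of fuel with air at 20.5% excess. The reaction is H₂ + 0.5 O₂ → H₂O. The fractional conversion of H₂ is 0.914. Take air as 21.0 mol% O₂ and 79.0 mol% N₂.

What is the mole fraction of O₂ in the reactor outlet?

Stoichiometric O₂ = 0.5 × 160 = 80 mol; O₂ fed = 80 × 1.205 = 96.4 mol.
N₂ fed = 96.4 × 79/21 = 362.6 mol.
Fuel reacted = 0.914 × 160 → ξ = 146.2 mol.
Outlet (n = n₀ + ν ξ):
  H₂: 160 − 1(146.2) = 13.76
  O₂: 96.4 − 0.5(146.2) = 23.28
  N₂: 362.6 (inert)
  H₂O: 0 + 1(146.2) = 146.2
Total out = 545.9 mol; y_O₂ = 23.28 / 545.9 = 0.04264.

0.0426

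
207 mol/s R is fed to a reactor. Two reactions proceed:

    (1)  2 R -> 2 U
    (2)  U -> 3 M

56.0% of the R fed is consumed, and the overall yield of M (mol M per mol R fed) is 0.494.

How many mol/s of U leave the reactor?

Conversion of R: R consumed = 2ξ₁ = 0.56 × 207 → ξ₁ = 57.96 mol/s.
Yield of M: 3ξ₂ / 207 = 0.494 → ξ₂ = 34.09 mol/s.
Outlet amounts (n = n₀ + Σ ν·ξ):
  R: 207 − 2(57.96) = 91.08
  U: 0 + 2(57.96) − 1(34.09) = 81.83
  M: 0 + 3(34.09) = 102.3

81.8 mol/s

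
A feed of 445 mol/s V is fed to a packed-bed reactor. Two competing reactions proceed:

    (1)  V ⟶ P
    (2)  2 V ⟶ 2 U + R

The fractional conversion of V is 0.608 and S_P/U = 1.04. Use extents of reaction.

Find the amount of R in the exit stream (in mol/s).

Conversion of V: V consumed = 0.608 × 445 = 270.6 mol/s = 1ξ₁ + 2ξ₂.
Selectivity: 1ξ₁ / (2ξ₂) = 1.04 → ξ₁ = 2.08 ξ₂.
Substitute: (1·2.08 + 2) ξ₂ = 270.6 → ξ₂ = 66.31 mol/s, ξ₁ = 137.9 mol/s.
Outlet amounts (n = n₀ + Σ ν·ξ):
  V: 445 − 1(137.9) − 2(66.31) = 174.4
  P: 0 + 1(137.9) = 137.9
  U: 0 + 2(66.31) = 132.6
  R: 0 + 1(66.31) = 66.31

66.3 mol/s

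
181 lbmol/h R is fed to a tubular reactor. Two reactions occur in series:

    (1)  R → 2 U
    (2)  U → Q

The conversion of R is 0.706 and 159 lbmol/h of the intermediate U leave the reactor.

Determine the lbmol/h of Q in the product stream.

96.6 lbmol/h

Conversion of R: R consumed = 1ξ₁ = 0.706 × 181 → ξ₁ = 127.8 lbmol/h.
U balance: n_U = 0 + 2ξ₁ − 1ξ₂ = 159 → ξ₂ = (2·127.8 − 159)/1 = 96.57 lbmol/h.
Outlet amounts (n = n₀ + Σ ν·ξ):
  R: 181 − 1(127.8) = 53.21
  U: 0 + 2(127.8) − 1(96.57) = 159
  Q: 0 + 1(96.57) = 96.57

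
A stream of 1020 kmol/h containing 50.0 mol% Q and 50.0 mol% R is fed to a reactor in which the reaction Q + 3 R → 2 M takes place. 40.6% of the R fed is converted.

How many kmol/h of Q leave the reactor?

R reacted = 0.406 × 510 = 207.1 kmol/h; ν_R = −3, so ξ = 207.1/3 = 69.02 kmol/h.
Outlet amounts (n = n₀ + ν ξ):
  Q: 510 − 1(69.02) = 441
  R: 510 − 3(69.02) = 302.9
  M: 0 + 2(69.02) = 138

441 kmol/h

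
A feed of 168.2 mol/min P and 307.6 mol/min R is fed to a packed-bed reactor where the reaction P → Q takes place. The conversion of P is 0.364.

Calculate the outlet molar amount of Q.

P reacted = 0.364 × 168.2 = 61.22 mol/min; ν_P = −1, so ξ = 61.22/1 = 61.22 mol/min.
Outlet amounts (n = n₀ + ν ξ):
  P: 168.2 − 1(61.22) = 107
  Q: 0 + 1(61.22) = 61.22
  R: 307.6 (inert)

61.2 mol/min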